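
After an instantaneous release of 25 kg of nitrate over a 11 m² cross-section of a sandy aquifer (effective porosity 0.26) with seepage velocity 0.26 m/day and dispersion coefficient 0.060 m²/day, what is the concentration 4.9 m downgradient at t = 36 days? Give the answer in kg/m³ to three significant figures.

For an instantaneous plane source, C(x,t) = M/(n_e·A·√(4πDt)) · exp(−(x−vt)²/(4Dt)), with n_e·A the pore (flow) area.
Plume center vt = 0.26 × 36 = 9.36 m, so the well at 4.9 m is 4.46 m upgradient of the peak.
√(4πDt) = 5.210 m, giving peak height M/(n_e·A·√(4πDt)) = 25/(0.26 × 11 × 5.210) = 1.678 kg/m³.
(x−vt)²/(4Dt) = (-4.46)²/(4 × 0.060 × 36) = 2.302; exp(−2.302) = 0.1001.
C = 1.678 × 0.1001 = 0.168 kg/m³.

0.168 kg/m³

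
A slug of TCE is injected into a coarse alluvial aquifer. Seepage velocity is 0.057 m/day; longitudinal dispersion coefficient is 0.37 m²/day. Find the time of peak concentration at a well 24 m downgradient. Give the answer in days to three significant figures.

For the 1D instantaneous-source solution, setting ∂C/∂t = 0 at fixed x gives v²t² + 2Dt − x² = 0, so t = (√(D² + v²x²) − D)/v².
√(D² + v²x²) = √(0.37² + 0.057² × 24²) = 1.417; v² = 0.003249.
t = (1.417 − 0.37)/0.003249 = 322 days (vs. the pure-advection estimate x/v = 421 d).

322 days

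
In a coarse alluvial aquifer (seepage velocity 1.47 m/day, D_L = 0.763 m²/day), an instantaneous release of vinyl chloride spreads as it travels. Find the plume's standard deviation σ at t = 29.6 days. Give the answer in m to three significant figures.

Dispersive spreading gives a Gaussian with σ² = 2Dt; advection only shifts the center.
σ = √(2 × 0.763 × 29.6) = 6.72 m.

6.72 m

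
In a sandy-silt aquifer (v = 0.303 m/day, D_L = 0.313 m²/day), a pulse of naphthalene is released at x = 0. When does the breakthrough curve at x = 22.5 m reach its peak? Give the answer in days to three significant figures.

For the 1D instantaneous-source solution, setting ∂C/∂t = 0 at fixed x gives v²t² + 2Dt − x² = 0, so t = (√(D² + v²x²) − D)/v².
√(D² + v²x²) = √(0.313² + 0.303² × 22.5²) = 6.825; v² = 0.091809.
t = (6.825 − 0.313)/0.091809 = 70.9 days (vs. the pure-advection estimate x/v = 74.3 d).

70.9 days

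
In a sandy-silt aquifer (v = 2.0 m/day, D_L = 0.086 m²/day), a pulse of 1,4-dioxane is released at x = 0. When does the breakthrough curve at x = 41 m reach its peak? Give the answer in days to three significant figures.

20.5 days

For the 1D instantaneous-source solution, setting ∂C/∂t = 0 at fixed x gives v²t² + 2Dt − x² = 0, so t = (√(D² + v²x²) − D)/v².
√(D² + v²x²) = √(0.086² + 2.0² × 41²) = 82.00; v² = 4.
t = (82.00 − 0.086)/4 = 20.5 days (vs. the pure-advection estimate x/v = 20.5 d).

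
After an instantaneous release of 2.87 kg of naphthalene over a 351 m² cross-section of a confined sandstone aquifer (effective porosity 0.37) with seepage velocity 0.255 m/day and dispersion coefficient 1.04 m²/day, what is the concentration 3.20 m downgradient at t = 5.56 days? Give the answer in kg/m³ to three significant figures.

0.00226 kg/m³

For an instantaneous plane source, C(x,t) = M/(n_e·A·√(4πDt)) · exp(−(x−vt)²/(4Dt)), with n_e·A the pore (flow) area.
Plume center vt = 0.255 × 5.56 = 1.4178 m, so the well at 3.20 m is 1.7822 m downgradient of the peak.
√(4πDt) = 8.524 m, giving peak height M/(n_e·A·√(4πDt)) = 2.87/(0.37 × 351 × 8.524) = 0.002593 kg/m³.
(x−vt)²/(4Dt) = (1.7822)²/(4 × 1.04 × 5.56) = 0.1373; exp(−0.1373) = 0.8717.
C = 0.002593 × 0.8717 = 0.00226 kg/m³.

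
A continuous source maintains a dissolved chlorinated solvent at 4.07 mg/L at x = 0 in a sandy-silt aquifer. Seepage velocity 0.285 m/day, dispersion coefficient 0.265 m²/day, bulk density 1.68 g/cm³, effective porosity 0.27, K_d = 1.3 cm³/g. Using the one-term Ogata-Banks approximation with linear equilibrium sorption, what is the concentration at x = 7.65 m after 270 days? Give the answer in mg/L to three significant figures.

Retardation factor R = 1 + ρ_b·K_d/n = 1 + 1.68 × 1.3/0.27 = 9.089.
Sorption retards both mechanisms: v_R = v/R = 0.03136 m/day, D_R = D/R = 0.02916 m²/day.
v_R·t = 0.03136 × 270 = 8.4672 m; 2√(D_R t) = 5.612 m; argument = (7.65 − 8.4672)/5.612 = -0.1456.
C = C₀ × ½·erfc(-0.1456) = 4.07 × 0.5816 = 2.37 mg/L.

2.37 mg/L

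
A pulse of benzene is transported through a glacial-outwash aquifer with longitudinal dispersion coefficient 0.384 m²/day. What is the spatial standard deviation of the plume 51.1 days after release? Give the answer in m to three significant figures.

Dispersive spreading gives a Gaussian with σ² = 2Dt; advection only shifts the center.
σ = √(2 × 0.384 × 51.1) = 6.26 m.

6.26 m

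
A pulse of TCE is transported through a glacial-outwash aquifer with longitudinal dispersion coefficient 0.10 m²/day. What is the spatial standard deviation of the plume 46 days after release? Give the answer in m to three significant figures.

3.03 m

Dispersive spreading gives a Gaussian with σ² = 2Dt; advection only shifts the center.
σ = √(2 × 0.10 × 46) = 3.03 m.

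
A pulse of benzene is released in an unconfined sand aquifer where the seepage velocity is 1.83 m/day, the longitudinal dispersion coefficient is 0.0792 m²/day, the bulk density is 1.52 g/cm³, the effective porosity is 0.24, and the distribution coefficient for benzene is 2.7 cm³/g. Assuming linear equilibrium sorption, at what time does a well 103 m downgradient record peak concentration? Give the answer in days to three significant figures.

1020 days

Retardation factor R = 1 + ρ_b·K_d/n = 1 + 1.52 × 2.7/0.24 = 18.10.
Sorption retards both mechanisms: v_R = v/R = 0.1011 m/day, D_R = D/R = 0.004376 m²/day.
Peak time from v_R²t² + 2D_R t − x² = 0: t = (√(D_R² + v_R²x²) − D_R)/v_R².
√(D_R² + v_R²x²) = √(0.004376² + 0.1011² × 103²) = 10.41; v_R² = 0.01022.
t = (10.41 − 0.004376)/0.01022 = 1020 days.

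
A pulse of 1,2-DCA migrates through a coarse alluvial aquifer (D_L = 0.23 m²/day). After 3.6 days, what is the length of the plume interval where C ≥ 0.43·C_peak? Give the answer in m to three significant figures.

The plume is Gaussian with σ = √(2Dt) = √(2 × 0.23 × 3.6) = 1.287 m.
C/C_peak = exp(−Δx²/(2σ²)) = 0.43 ⇒ Δx = σ·√(−2 ln 0.43) = 1.287 × 1.299 = 1.672 m.
Width = 2Δx = 3.34 m.

3.34 m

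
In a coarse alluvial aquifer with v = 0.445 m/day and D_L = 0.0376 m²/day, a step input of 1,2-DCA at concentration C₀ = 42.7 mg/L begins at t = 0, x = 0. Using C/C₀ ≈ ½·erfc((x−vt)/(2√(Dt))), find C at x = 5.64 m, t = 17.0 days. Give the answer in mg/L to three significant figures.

For a continuous step input, C/C₀ ≈ ½·erfc((x−vt)/(2√(Dt))).
vt = 0.445 × 17.0 = 7.565 m and 2√(Dt) = 2√(0.0376 × 17.0) = 1.599 m.
Argument (x−vt)/(2√(Dt)) = (5.64 − 7.565)/1.599 = -1.204; ½·erfc(-1.204) = 0.9557.
C = 42.7 × 0.9557 = 40.8 mg/L.

40.8 mg/L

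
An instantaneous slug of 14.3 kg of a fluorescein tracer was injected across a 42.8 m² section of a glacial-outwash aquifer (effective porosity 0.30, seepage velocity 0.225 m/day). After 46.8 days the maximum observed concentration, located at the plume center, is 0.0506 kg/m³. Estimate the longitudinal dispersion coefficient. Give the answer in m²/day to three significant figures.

At the plume center C_max = M/(n_e·A·√(4πDt)), so D = M²/(4πt·(n_e·A·C_max)²).
n_e·A·C_max = 0.30 × 42.8 × 0.0506 = 0.6497 kg/m.
D = 14.3²/(4π × 46.8 × 0.6497²) = 0.824 m²/day.

0.824 m²/day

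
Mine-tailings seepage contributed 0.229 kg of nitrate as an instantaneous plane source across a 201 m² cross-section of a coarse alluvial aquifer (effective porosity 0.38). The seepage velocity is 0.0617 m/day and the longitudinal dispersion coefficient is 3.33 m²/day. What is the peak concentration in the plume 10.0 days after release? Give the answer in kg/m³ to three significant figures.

0.000147 kg/m³

The peak of an instantaneous 1D plume sits at x = vt; there the Gaussian factor is 1 and C_max = M/(n_e·A·√(4πDt)), where n_e·A is the pore area the mass is dissolved in.
√(4πDt) = √(4π × 3.33 × 10.0) = 20.46 m, so C_max = 0.229/(0.38 × 201 × 20.46) = 0.000147 kg/m³.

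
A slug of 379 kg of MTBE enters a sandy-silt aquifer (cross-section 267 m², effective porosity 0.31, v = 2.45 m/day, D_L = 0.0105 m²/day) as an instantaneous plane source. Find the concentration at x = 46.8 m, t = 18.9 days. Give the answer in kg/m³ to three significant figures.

2.13 kg/m³

For an instantaneous plane source, C(x,t) = M/(n_e·A·√(4πDt)) · exp(−(x−vt)²/(4Dt)), with n_e·A the pore (flow) area.
Plume center vt = 2.45 × 18.9 = 46.305 m, so the well at 46.8 m is 0.495 m downgradient of the peak.
√(4πDt) = 1.579 m, giving peak height M/(n_e·A·√(4πDt)) = 379/(0.31 × 267 × 1.579) = 2.900 kg/m³.
(x−vt)²/(4Dt) = (0.495)²/(4 × 0.0105 × 18.9) = 0.3087; exp(−0.3087) = 0.7344.
C = 2.900 × 0.7344 = 2.13 kg/m³.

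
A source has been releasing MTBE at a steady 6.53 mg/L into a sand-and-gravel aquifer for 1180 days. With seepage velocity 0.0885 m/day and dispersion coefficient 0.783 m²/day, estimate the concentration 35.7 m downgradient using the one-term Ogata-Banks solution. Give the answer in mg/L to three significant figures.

6.17 mg/L

For a continuous step input, C/C₀ ≈ ½·erfc((x−vt)/(2√(Dt))).
vt = 0.0885 × 1180 = 104.43 m and 2√(Dt) = 2√(0.783 × 1180) = 60.79 m.
Argument (x−vt)/(2√(Dt)) = (35.7 − 104.43)/60.79 = -1.131; ½·erfc(-1.131) = 0.9451.
C = 6.53 × 0.9451 = 6.17 mg/L.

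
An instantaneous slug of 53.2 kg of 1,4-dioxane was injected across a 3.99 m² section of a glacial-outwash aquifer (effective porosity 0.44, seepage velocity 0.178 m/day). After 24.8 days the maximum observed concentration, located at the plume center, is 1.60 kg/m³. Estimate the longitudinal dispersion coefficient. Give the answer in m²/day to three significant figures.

At the plume center C_max = M/(n_e·A·√(4πDt)), so D = M²/(4πt·(n_e·A·C_max)²).
n_e·A·C_max = 0.44 × 3.99 × 1.60 = 2.809 kg/m.
D = 53.2²/(4π × 24.8 × 2.809²) = 1.15 m²/day.

1.15 m²/day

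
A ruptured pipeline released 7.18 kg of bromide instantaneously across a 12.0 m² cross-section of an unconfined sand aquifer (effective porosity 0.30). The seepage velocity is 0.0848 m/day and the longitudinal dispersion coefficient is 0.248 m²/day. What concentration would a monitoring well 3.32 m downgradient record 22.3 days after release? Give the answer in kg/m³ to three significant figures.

For an instantaneous plane source, C(x,t) = M/(n_e·A·√(4πDt)) · exp(−(x−vt)²/(4Dt)), with n_e·A the pore (flow) area.
Plume center vt = 0.0848 × 22.3 = 1.89104 m, so the well at 3.32 m is 1.42896 m downgradient of the peak.
√(4πDt) = 8.336 m, giving peak height M/(n_e·A·√(4πDt)) = 7.18/(0.30 × 12.0 × 8.336) = 0.2393 kg/m³.
(x−vt)²/(4Dt) = (1.42896)²/(4 × 0.248 × 22.3) = 0.09230; exp(−0.09230) = 0.9118.
C = 0.2393 × 0.9118 = 0.218 kg/m³.

0.218 kg/m³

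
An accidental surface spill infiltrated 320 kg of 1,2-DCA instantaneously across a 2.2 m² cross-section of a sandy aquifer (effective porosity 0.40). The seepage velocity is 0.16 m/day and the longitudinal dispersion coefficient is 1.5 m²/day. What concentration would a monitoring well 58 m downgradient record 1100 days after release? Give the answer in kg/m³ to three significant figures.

For an instantaneous plane source, C(x,t) = M/(n_e·A·√(4πDt)) · exp(−(x−vt)²/(4Dt)), with n_e·A the pore (flow) area.
Plume center vt = 0.16 × 1100 = 176 m, so the well at 58 m is 118 m upgradient of the peak.
√(4πDt) = 144.0 m, giving peak height M/(n_e·A·√(4πDt)) = 320/(0.40 × 2.2 × 144.0) = 2.525 kg/m³.
(x−vt)²/(4Dt) = (-118)²/(4 × 1.5 × 1100) = 2.110; exp(−2.110) = 0.1212.
C = 2.525 × 0.1212 = 0.306 kg/m³.

0.306 kg/m³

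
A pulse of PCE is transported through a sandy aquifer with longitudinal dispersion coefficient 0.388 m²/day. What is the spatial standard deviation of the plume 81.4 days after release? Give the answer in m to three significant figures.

Dispersive spreading gives a Gaussian with σ² = 2Dt; advection only shifts the center.
σ = √(2 × 0.388 × 81.4) = 7.95 m.

7.95 m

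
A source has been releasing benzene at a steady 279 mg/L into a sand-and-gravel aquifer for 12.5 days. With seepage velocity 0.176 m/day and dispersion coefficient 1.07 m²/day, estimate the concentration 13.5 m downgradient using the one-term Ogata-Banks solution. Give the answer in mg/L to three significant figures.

For a continuous step input, C/C₀ ≈ ½·erfc((x−vt)/(2√(Dt))).
vt = 0.176 × 12.5 = 2.2 m and 2√(Dt) = 2√(1.07 × 12.5) = 7.314 m.
Argument (x−vt)/(2√(Dt)) = (13.5 − 2.2)/7.314 = 1.545; ½·erfc(1.545) = 0.01445.
C = 279 × 0.01445 = 4.03 mg/L.

4.03 mg/L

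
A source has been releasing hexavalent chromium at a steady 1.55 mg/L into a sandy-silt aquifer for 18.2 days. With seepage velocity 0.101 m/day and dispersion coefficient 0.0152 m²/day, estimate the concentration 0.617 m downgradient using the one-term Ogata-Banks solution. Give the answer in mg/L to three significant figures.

1.47 mg/L

For a continuous step input, C/C₀ ≈ ½·erfc((x−vt)/(2√(Dt))).
vt = 0.101 × 18.2 = 1.8382 m and 2√(Dt) = 2√(0.0152 × 18.2) = 1.052 m.
Argument (x−vt)/(2√(Dt)) = (0.617 − 1.8382)/1.052 = -1.161; ½·erfc(-1.161) = 0.9497.
C = 1.55 × 0.9497 = 1.47 mg/L.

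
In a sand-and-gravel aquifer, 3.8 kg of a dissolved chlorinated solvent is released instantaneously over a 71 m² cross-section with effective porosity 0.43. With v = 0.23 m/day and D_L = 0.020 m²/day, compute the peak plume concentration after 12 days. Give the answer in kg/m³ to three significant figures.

The peak of an instantaneous 1D plume sits at x = vt; there the Gaussian factor is 1 and C_max = M/(n_e·A·√(4πDt)), where n_e·A is the pore area the mass is dissolved in.
√(4πDt) = √(4π × 0.020 × 12) = 1.737 m, so C_max = 3.8/(0.43 × 71 × 1.737) = 0.0717 kg/m³.

0.0717 kg/m³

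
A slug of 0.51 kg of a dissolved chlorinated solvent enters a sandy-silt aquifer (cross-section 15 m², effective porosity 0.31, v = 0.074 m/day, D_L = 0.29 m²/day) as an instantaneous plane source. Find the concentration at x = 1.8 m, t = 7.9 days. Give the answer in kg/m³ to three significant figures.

0.0174 kg/m³

For an instantaneous plane source, C(x,t) = M/(n_e·A·√(4πDt)) · exp(−(x−vt)²/(4Dt)), with n_e·A the pore (flow) area.
Plume center vt = 0.074 × 7.9 = 0.5846 m, so the well at 1.8 m is 1.2154 m downgradient of the peak.
√(4πDt) = 5.366 m, giving peak height M/(n_e·A·√(4πDt)) = 0.51/(0.31 × 15 × 5.366) = 0.02044 kg/m³.
(x−vt)²/(4Dt) = (1.2154)²/(4 × 0.29 × 7.9) = 0.1612; exp(−0.1612) = 0.8511.
C = 0.02044 × 0.8511 = 0.0174 kg/m³.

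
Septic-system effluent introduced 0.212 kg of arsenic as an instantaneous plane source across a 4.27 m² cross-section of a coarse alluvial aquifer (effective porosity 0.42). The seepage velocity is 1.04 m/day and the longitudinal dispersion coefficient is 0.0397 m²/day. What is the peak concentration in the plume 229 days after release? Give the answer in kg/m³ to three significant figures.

The peak of an instantaneous 1D plume sits at x = vt; there the Gaussian factor is 1 and C_max = M/(n_e·A·√(4πDt)), where n_e·A is the pore area the mass is dissolved in.
√(4πDt) = √(4π × 0.0397 × 229) = 10.69 m, so C_max = 0.212/(0.42 × 4.27 × 10.69) = 0.0111 kg/m³.

0.0111 kg/m³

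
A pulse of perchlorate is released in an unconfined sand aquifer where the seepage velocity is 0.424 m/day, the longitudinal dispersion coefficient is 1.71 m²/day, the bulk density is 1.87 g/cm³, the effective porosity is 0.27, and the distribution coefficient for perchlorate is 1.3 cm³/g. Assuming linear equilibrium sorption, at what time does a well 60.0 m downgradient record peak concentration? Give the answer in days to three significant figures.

Retardation factor R = 1 + ρ_b·K_d/n = 1 + 1.87 × 1.3/0.27 = 10.00.
Sorption retards both mechanisms: v_R = v/R = 0.04240 m/day, D_R = D/R = 0.1710 m²/day.
Peak time from v_R²t² + 2D_R t − x² = 0: t = (√(D_R² + v_R²x²) − D_R)/v_R².
√(D_R² + v_R²x²) = √(0.1710² + 0.04240² × 60.0²) = 2.550; v_R² = 0.001798.
t = (2.550 − 0.1710)/0.001798 = 1320 days.

1320 days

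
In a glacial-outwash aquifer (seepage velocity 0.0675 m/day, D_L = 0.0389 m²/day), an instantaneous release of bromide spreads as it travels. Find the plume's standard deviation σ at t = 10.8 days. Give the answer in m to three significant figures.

0.917 m

Dispersive spreading gives a Gaussian with σ² = 2Dt; advection only shifts the center.
σ = √(2 × 0.0389 × 10.8) = 0.917 m.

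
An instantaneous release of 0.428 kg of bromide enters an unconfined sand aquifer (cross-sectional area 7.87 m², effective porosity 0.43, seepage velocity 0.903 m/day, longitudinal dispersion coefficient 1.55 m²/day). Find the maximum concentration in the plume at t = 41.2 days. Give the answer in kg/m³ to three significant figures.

The peak of an instantaneous 1D plume sits at x = vt; there the Gaussian factor is 1 and C_max = M/(n_e·A·√(4πDt)), where n_e·A is the pore area the mass is dissolved in.
√(4πDt) = √(4π × 1.55 × 41.2) = 28.33 m, so C_max = 0.428/(0.43 × 7.87 × 28.33) = 0.00446 kg/m³.

0.00446 kg/m³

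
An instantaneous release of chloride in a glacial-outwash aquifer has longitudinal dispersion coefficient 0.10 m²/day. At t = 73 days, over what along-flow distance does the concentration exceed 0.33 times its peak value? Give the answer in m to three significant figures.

The plume is Gaussian with σ = √(2Dt) = √(2 × 0.10 × 73) = 3.821 m.
C/C_peak = exp(−Δx²/(2σ²)) = 0.33 ⇒ Δx = σ·√(−2 ln 0.33) = 3.821 × 1.489 = 5.689 m.
Width = 2Δx = 11.4 m.

11.4 m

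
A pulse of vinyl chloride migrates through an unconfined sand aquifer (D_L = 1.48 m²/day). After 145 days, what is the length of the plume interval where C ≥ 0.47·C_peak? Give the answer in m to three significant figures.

50.9 m

The plume is Gaussian with σ = √(2Dt) = √(2 × 1.48 × 145) = 20.72 m.
C/C_peak = exp(−Δx²/(2σ²)) = 0.47 ⇒ Δx = σ·√(−2 ln 0.47) = 20.72 × 1.229 = 25.46 m.
Width = 2Δx = 50.9 m.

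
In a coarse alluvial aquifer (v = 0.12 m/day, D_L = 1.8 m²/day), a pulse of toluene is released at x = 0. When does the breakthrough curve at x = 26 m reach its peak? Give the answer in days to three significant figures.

125 days

For the 1D instantaneous-source solution, setting ∂C/∂t = 0 at fixed x gives v²t² + 2Dt − x² = 0, so t = (√(D² + v²x²) − D)/v².
√(D² + v²x²) = √(1.8² + 0.12² × 26²) = 3.602; v² = 0.0144.
t = (3.602 − 1.8)/0.0144 = 125 days (vs. the pure-advection estimate x/v = 217 d).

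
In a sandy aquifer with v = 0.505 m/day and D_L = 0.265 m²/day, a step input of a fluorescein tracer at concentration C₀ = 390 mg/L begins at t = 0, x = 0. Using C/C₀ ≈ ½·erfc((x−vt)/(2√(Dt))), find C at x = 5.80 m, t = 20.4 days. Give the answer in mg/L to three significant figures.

For a continuous step input, C/C₀ ≈ ½·erfc((x−vt)/(2√(Dt))).
vt = 0.505 × 20.4 = 10.302 m and 2√(Dt) = 2√(0.265 × 20.4) = 4.650 m.
Argument (x−vt)/(2√(Dt)) = (5.80 − 10.302)/4.650 = -0.9682; ½·erfc(-0.9682) = 0.9145.
C = 390 × 0.9145 = 357 mg/L.

357 mg/L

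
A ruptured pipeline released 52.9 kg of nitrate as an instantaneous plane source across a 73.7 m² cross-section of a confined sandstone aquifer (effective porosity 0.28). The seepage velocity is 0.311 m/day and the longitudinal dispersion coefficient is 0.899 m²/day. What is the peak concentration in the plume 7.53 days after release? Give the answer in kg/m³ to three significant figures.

The peak of an instantaneous 1D plume sits at x = vt; there the Gaussian factor is 1 and C_max = M/(n_e·A·√(4πDt)), where n_e·A is the pore area the mass is dissolved in.
√(4πDt) = √(4π × 0.899 × 7.53) = 9.223 m, so C_max = 52.9/(0.28 × 73.7 × 9.223) = 0.278 kg/m³.

0.278 kg/m³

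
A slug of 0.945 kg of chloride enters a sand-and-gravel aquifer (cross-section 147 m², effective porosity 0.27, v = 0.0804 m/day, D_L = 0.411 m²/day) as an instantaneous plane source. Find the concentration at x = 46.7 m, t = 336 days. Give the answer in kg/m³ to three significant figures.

For an instantaneous plane source, C(x,t) = M/(n_e·A·√(4πDt)) · exp(−(x−vt)²/(4Dt)), with n_e·A the pore (flow) area.
Plume center vt = 0.0804 × 336 = 27.0144 m, so the well at 46.7 m is 19.6856 m downgradient of the peak.
√(4πDt) = 41.66 m, giving peak height M/(n_e·A·√(4πDt)) = 0.945/(0.27 × 147 × 41.66) = 0.0005715 kg/m³.
(x−vt)²/(4Dt) = (19.6856)²/(4 × 0.411 × 336) = 0.7015; exp(−0.7015) = 0.4958.
C = 0.0005715 × 0.4958 = 0.000283 kg/m³.

0.000283 kg/m³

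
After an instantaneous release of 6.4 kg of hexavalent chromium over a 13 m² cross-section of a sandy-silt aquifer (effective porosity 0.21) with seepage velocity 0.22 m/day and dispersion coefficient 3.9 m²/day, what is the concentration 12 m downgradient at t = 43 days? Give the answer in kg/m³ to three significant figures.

0.0506 kg/m³

For an instantaneous plane source, C(x,t) = M/(n_e·A·√(4πDt)) · exp(−(x−vt)²/(4Dt)), with n_e·A the pore (flow) area.
Plume center vt = 0.22 × 43 = 9.46 m, so the well at 12 m is 2.54 m downgradient of the peak.
√(4πDt) = 45.91 m, giving peak height M/(n_e·A·√(4πDt)) = 6.4/(0.21 × 13 × 45.91) = 0.05106 kg/m³.
(x−vt)²/(4Dt) = (2.54)²/(4 × 3.9 × 43) = 0.009618; exp(−0.009618) = 0.9904.
C = 0.05106 × 0.9904 = 0.0506 kg/m³.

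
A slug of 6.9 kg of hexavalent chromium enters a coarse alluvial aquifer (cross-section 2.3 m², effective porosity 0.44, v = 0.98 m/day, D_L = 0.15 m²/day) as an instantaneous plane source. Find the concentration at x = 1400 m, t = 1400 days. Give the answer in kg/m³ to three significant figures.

For an instantaneous plane source, C(x,t) = M/(n_e·A·√(4πDt)) · exp(−(x−vt)²/(4Dt)), with n_e·A the pore (flow) area.
Plume center vt = 0.98 × 1400 = 1372 m, so the well at 1400 m is 28 m downgradient of the peak.
√(4πDt) = 51.37 m, giving peak height M/(n_e·A·√(4πDt)) = 6.9/(0.44 × 2.3 × 51.37) = 0.1327 kg/m³.
(x−vt)²/(4Dt) = (28)²/(4 × 0.15 × 1400) = 0.9333; exp(−0.9333) = 0.3933.
C = 0.1327 × 0.3933 = 0.0522 kg/m³.

0.0522 kg/m³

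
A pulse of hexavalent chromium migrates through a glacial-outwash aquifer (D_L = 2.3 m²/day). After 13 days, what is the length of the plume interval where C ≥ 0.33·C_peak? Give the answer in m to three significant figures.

23.0 m

The plume is Gaussian with σ = √(2Dt) = √(2 × 2.3 × 13) = 7.733 m.
C/C_peak = exp(−Δx²/(2σ²)) = 0.33 ⇒ Δx = σ·√(−2 ln 0.33) = 7.733 × 1.489 = 11.51 m.
Width = 2Δx = 23.0 m.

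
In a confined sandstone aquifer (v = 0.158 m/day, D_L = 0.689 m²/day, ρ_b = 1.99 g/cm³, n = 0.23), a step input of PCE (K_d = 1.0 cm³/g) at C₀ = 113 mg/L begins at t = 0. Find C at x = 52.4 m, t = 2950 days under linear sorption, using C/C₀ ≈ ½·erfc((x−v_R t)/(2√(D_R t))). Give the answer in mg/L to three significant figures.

47.5 mg/L

Retardation factor R = 1 + ρ_b·K_d/n = 1 + 1.99 × 1.0/0.23 = 9.652.
Sorption retards both mechanisms: v_R = v/R = 0.01637 m/day, D_R = D/R = 0.07138 m²/day.
v_R·t = 0.01637 × 2950 = 48.2915 m; 2√(D_R t) = 29.02 m; argument = (52.4 − 48.2915)/29.02 = 0.1416.
C = C₀ × ½·erfc(0.1416) = 113 × 0.4206 = 47.5 mg/L.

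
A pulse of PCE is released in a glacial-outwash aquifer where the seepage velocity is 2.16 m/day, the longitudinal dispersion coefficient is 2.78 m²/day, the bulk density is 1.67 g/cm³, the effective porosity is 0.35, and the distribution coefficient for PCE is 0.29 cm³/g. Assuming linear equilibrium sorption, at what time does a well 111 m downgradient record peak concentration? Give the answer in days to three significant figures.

Retardation factor R = 1 + ρ_b·K_d/n = 1 + 1.67 × 0.29/0.35 = 2.384.
Sorption retards both mechanisms: v_R = v/R = 0.9060 m/day, D_R = D/R = 1.166 m²/day.
Peak time from v_R²t² + 2D_R t − x² = 0: t = (√(D_R² + v_R²x²) − D_R)/v_R².
√(D_R² + v_R²x²) = √(1.166² + 0.9060² × 111²) = 100.6; v_R² = 0.8208.
t = (100.6 − 1.166)/0.8208 = 121 days.

121 days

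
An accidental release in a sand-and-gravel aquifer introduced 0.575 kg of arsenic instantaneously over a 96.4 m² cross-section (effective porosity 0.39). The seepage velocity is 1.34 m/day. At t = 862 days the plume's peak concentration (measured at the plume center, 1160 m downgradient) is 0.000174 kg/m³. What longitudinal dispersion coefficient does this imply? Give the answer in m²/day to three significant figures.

0.713 m²/day

At the plume center C_max = M/(n_e·A·√(4πDt)), so D = M²/(4πt·(n_e·A·C_max)²).
n_e·A·C_max = 0.39 × 96.4 × 0.000174 = 0.006542 kg/m.
D = 0.575²/(4π × 862 × 0.006542²) = 0.713 m²/day.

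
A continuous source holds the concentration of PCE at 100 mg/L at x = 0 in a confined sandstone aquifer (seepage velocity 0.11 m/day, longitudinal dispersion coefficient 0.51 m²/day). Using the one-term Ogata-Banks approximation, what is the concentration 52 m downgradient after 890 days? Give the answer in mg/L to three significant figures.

93.6 mg/L

For a continuous step input, C/C₀ ≈ ½·erfc((x−vt)/(2√(Dt))).
vt = 0.11 × 890 = 97.9 m and 2√(Dt) = 2√(0.51 × 890) = 42.61 m.
Argument (x−vt)/(2√(Dt)) = (52 − 97.9)/42.61 = -1.077; ½·erfc(-1.077) = 0.9361.
C = 100 × 0.9361 = 93.6 mg/L.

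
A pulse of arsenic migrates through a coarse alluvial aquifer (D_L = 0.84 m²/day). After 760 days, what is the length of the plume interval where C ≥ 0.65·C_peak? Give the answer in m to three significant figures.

The plume is Gaussian with σ = √(2Dt) = √(2 × 0.84 × 760) = 35.73 m.
C/C_peak = exp(−Δx²/(2σ²)) = 0.65 ⇒ Δx = σ·√(−2 ln 0.65) = 35.73 × 0.9282 = 33.16 m.
Width = 2Δx = 66.3 m.

66.3 m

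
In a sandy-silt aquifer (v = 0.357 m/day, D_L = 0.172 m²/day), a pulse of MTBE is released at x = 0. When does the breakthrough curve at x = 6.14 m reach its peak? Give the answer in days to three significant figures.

For the 1D instantaneous-source solution, setting ∂C/∂t = 0 at fixed x gives v²t² + 2Dt − x² = 0, so t = (√(D² + v²x²) − D)/v².
√(D² + v²x²) = √(0.172² + 0.357² × 6.14²) = 2.199; v² = 0.127449.
t = (2.199 − 0.172)/0.127449 = 15.9 days (vs. the pure-advection estimate x/v = 17.2 d).

15.9 days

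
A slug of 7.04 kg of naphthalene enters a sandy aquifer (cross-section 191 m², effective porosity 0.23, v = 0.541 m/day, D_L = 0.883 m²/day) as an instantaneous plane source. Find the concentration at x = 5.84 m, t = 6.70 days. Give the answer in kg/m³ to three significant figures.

0.0151 kg/m³

For an instantaneous plane source, C(x,t) = M/(n_e·A·√(4πDt)) · exp(−(x−vt)²/(4Dt)), with n_e·A the pore (flow) area.
Plume center vt = 0.541 × 6.70 = 3.6247 m, so the well at 5.84 m is 2.2153 m downgradient of the peak.
√(4πDt) = 8.622 m, giving peak height M/(n_e·A·√(4πDt)) = 7.04/(0.23 × 191 × 8.622) = 0.01859 kg/m³.
(x−vt)²/(4Dt) = (2.2153)²/(4 × 0.883 × 6.70) = 0.2074; exp(−0.2074) = 0.8127.
C = 0.01859 × 0.8127 = 0.0151 kg/m³.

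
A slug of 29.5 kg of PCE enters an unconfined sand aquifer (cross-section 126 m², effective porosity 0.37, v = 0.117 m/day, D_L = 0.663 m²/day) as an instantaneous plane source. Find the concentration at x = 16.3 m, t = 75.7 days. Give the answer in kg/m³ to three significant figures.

0.0191 kg/m³

For an instantaneous plane source, C(x,t) = M/(n_e·A·√(4πDt)) · exp(−(x−vt)²/(4Dt)), with n_e·A the pore (flow) area.
Plume center vt = 0.117 × 75.7 = 8.8569 m, so the well at 16.3 m is 7.4431 m downgradient of the peak.
√(4πDt) = 25.11 m, giving peak height M/(n_e·A·√(4πDt)) = 29.5/(0.37 × 126 × 25.11) = 0.02520 kg/m³.
(x−vt)²/(4Dt) = (7.4431)²/(4 × 0.663 × 75.7) = 0.2760; exp(−0.2760) = 0.7588.
C = 0.02520 × 0.7588 = 0.0191 kg/m³.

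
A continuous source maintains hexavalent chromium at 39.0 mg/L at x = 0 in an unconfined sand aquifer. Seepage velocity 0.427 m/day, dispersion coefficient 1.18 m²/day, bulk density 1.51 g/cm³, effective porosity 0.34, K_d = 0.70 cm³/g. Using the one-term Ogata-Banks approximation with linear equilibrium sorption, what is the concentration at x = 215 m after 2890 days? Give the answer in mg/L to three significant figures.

Retardation factor R = 1 + ρ_b·K_d/n = 1 + 1.51 × 0.70/0.34 = 4.109.
Sorption retards both mechanisms: v_R = v/R = 0.1039 m/day, D_R = D/R = 0.2872 m²/day.
v_R·t = 0.1039 × 2890 = 300.271 m; 2√(D_R t) = 57.62 m; argument = (215 − 300.271)/57.62 = -1.480.
C = C₀ × ½·erfc(-1.480) = 39.0 × 0.9818 = 38.3 mg/L.

38.3 mg/L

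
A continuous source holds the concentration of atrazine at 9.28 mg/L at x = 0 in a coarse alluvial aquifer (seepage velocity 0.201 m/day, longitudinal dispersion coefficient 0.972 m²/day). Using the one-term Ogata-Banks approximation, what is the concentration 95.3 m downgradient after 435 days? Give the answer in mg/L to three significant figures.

For a continuous step input, C/C₀ ≈ ½·erfc((x−vt)/(2√(Dt))).
vt = 0.201 × 435 = 87.435 m and 2√(Dt) = 2√(0.972 × 435) = 41.13 m.
Argument (x−vt)/(2√(Dt)) = (95.3 − 87.435)/41.13 = 0.1912; ½·erfc(0.1912) = 0.3934.
C = 9.28 × 0.3934 = 3.65 mg/L.

3.65 mg/L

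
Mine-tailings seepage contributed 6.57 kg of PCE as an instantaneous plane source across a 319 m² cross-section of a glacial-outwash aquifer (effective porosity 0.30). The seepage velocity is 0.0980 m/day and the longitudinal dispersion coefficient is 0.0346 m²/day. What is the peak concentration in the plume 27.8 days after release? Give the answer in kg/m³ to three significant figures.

0.0197 kg/m³

The peak of an instantaneous 1D plume sits at x = vt; there the Gaussian factor is 1 and C_max = M/(n_e·A·√(4πDt)), where n_e·A is the pore area the mass is dissolved in.
√(4πDt) = √(4π × 0.0346 × 27.8) = 3.477 m, so C_max = 6.57/(0.30 × 319 × 3.477) = 0.0197 kg/m³.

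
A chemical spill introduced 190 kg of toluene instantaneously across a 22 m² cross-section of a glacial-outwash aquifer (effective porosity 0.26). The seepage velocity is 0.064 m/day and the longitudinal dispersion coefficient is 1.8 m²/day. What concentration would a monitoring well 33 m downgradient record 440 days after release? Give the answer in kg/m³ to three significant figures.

For an instantaneous plane source, C(x,t) = M/(n_e·A·√(4πDt)) · exp(−(x−vt)²/(4Dt)), with n_e·A the pore (flow) area.
Plume center vt = 0.064 × 440 = 28.16 m, so the well at 33 m is 4.84 m downgradient of the peak.
√(4πDt) = 99.76 m, giving peak height M/(n_e·A·√(4πDt)) = 190/(0.26 × 22 × 99.76) = 0.3330 kg/m³.
(x−vt)²/(4Dt) = (4.84)²/(4 × 1.8 × 440) = 0.007394; exp(−0.007394) = 0.9926.
C = 0.3330 × 0.9926 = 0.331 kg/m³.

0.331 kg/m³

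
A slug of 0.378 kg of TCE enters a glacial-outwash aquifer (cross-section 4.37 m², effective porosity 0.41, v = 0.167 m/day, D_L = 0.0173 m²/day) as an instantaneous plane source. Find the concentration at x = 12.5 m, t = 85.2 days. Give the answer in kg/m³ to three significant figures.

For an instantaneous plane source, C(x,t) = M/(n_e·A·√(4πDt)) · exp(−(x−vt)²/(4Dt)), with n_e·A the pore (flow) area.
Plume center vt = 0.167 × 85.2 = 14.2284 m, so the well at 12.5 m is 1.7284 m upgradient of the peak.
√(4πDt) = 4.304 m, giving peak height M/(n_e·A·√(4πDt)) = 0.378/(0.41 × 4.37 × 4.304) = 0.04902 kg/m³.
(x−vt)²/(4Dt) = (-1.7284)²/(4 × 0.0173 × 85.2) = 0.5067; exp(−0.5067) = 0.6025.
C = 0.04902 × 0.6025 = 0.0295 kg/m³.

0.0295 kg/m³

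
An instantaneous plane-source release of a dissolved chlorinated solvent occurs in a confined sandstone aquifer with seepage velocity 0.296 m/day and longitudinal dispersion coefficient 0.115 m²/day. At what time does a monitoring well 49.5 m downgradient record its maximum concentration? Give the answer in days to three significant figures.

166 days

For the 1D instantaneous-source solution, setting ∂C/∂t = 0 at fixed x gives v²t² + 2Dt − x² = 0, so t = (√(D² + v²x²) − D)/v².
√(D² + v²x²) = √(0.115² + 0.296² × 49.5²) = 14.65; v² = 0.087616.
t = (14.65 − 0.115)/0.087616 = 166 days (vs. the pure-advection estimate x/v = 167 d).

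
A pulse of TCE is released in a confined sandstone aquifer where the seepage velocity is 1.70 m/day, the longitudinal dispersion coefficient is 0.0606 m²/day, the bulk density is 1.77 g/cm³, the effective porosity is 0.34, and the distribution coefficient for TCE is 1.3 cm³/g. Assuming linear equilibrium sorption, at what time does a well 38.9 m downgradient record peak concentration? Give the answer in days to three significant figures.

178 days

Retardation factor R = 1 + ρ_b·K_d/n = 1 + 1.77 × 1.3/0.34 = 7.768.
Sorption retards both mechanisms: v_R = v/R = 0.2188 m/day, D_R = D/R = 0.007801 m²/day.
Peak time from v_R²t² + 2D_R t − x² = 0: t = (√(D_R² + v_R²x²) − D_R)/v_R².
√(D_R² + v_R²x²) = √(0.007801² + 0.2188² × 38.9²) = 8.511; v_R² = 0.04787.
t = (8.511 − 0.007801)/0.04787 = 178 days.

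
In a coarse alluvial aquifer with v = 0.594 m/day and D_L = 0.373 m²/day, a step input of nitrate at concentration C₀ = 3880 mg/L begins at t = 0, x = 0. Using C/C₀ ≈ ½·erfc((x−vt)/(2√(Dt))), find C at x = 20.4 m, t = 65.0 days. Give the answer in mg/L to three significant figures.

For a continuous step input, C/C₀ ≈ ½·erfc((x−vt)/(2√(Dt))).
vt = 0.594 × 65.0 = 38.61 m and 2√(Dt) = 2√(0.373 × 65.0) = 9.848 m.
Argument (x−vt)/(2√(Dt)) = (20.4 − 38.61)/9.848 = -1.849; ½·erfc(-1.849) = 0.9955.
C = 3880 × 0.9955 = 3860 mg/L.

3860 mg/L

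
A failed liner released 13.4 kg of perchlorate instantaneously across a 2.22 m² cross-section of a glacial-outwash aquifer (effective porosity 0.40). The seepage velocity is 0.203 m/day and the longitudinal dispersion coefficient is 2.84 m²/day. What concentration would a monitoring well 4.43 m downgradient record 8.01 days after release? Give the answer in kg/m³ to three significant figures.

For an instantaneous plane source, C(x,t) = M/(n_e·A·√(4πDt)) · exp(−(x−vt)²/(4Dt)), with n_e·A the pore (flow) area.
Plume center vt = 0.203 × 8.01 = 1.62603 m, so the well at 4.43 m is 2.80397 m downgradient of the peak.
√(4πDt) = 16.91 m, giving peak height M/(n_e·A·√(4πDt)) = 13.4/(0.40 × 2.22 × 16.91) = 0.8924 kg/m³.
(x−vt)²/(4Dt) = (2.80397)²/(4 × 2.84 × 8.01) = 0.08640; exp(−0.08640) = 0.9172.
C = 0.8924 × 0.9172 = 0.819 kg/m³.

0.819 kg/m³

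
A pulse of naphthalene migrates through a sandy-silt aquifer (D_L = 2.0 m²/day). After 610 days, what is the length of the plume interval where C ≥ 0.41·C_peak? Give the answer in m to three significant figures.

132 m

The plume is Gaussian with σ = √(2Dt) = √(2 × 2.0 × 610) = 49.40 m.
C/C_peak = exp(−Δx²/(2σ²)) = 0.41 ⇒ Δx = σ·√(−2 ln 0.41) = 49.40 × 1.335 = 65.95 m.
Width = 2Δx = 132 m.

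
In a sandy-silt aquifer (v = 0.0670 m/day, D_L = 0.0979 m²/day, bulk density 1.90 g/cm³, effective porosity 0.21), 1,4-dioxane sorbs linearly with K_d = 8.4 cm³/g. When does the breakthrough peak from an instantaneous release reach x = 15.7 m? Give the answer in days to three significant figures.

16400 days

Retardation factor R = 1 + ρ_b·K_d/n = 1 + 1.90 × 8.4/0.21 = 77.00.
Sorption retards both mechanisms: v_R = v/R = 0.0008701 m/day, D_R = D/R = 0.001271 m²/day.
Peak time from v_R²t² + 2D_R t − x² = 0: t = (√(D_R² + v_R²x²) − D_R)/v_R².
√(D_R² + v_R²x²) = √(0.001271² + 0.0008701² × 15.7²) = 0.01372; v_R² = 7.571e-07.
t = (0.01372 − 0.001271)/7.571e-07 = 16400 days.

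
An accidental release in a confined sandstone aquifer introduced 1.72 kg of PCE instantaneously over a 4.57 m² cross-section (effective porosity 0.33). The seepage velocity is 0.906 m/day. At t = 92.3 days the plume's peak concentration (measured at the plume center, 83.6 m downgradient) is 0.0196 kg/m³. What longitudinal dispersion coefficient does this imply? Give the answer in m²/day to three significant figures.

2.92 m²/day

At the plume center C_max = M/(n_e·A·√(4πDt)), so D = M²/(4πt·(n_e·A·C_max)²).
n_e·A·C_max = 0.33 × 4.57 × 0.0196 = 0.02956 kg/m.
D = 1.72²/(4π × 92.3 × 0.02956²) = 2.92 m²/day.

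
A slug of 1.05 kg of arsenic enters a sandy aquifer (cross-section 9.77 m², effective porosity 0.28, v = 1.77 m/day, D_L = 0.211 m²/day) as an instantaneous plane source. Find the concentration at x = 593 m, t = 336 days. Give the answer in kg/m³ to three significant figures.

For an instantaneous plane source, C(x,t) = M/(n_e·A·√(4πDt)) · exp(−(x−vt)²/(4Dt)), with n_e·A the pore (flow) area.
Plume center vt = 1.77 × 336 = 594.72 m, so the well at 593 m is 1.72 m upgradient of the peak.
√(4πDt) = 29.85 m, giving peak height M/(n_e·A·√(4πDt)) = 1.05/(0.28 × 9.77 × 29.85) = 0.01286 kg/m³.
(x−vt)²/(4Dt) = (-1.72)²/(4 × 0.211 × 336) = 0.01043; exp(−0.01043) = 0.9896.
C = 0.01286 × 0.9896 = 0.0127 kg/m³.

0.0127 kg/m³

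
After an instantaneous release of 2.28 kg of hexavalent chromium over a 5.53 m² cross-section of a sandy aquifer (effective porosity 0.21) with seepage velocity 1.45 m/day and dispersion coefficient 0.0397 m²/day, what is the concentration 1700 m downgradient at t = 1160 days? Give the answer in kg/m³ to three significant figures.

For an instantaneous plane source, C(x,t) = M/(n_e·A·√(4πDt)) · exp(−(x−vt)²/(4Dt)), with n_e·A the pore (flow) area.
Plume center vt = 1.45 × 1160 = 1682 m, so the well at 1700 m is 18 m downgradient of the peak.
√(4πDt) = 24.06 m, giving peak height M/(n_e·A·√(4πDt)) = 2.28/(0.21 × 5.53 × 24.06) = 0.08160 kg/m³.
(x−vt)²/(4Dt) = (18)²/(4 × 0.0397 × 1160) = 1.759; exp(−1.759) = 0.1722.
C = 0.08160 × 0.1722 = 0.0141 kg/m³.

0.0141 kg/m³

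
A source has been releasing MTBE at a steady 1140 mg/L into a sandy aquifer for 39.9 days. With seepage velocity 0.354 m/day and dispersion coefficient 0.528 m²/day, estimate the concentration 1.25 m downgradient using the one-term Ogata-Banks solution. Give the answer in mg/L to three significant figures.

1110 mg/L

For a continuous step input, C/C₀ ≈ ½·erfc((x−vt)/(2√(Dt))).
vt = 0.354 × 39.9 = 14.1246 m and 2√(Dt) = 2√(0.528 × 39.9) = 9.180 m.
Argument (x−vt)/(2√(Dt)) = (1.25 − 14.1246)/9.180 = -1.402; ½·erfc(-1.402) = 0.9763.
C = 1140 × 0.9763 = 1110 mg/L.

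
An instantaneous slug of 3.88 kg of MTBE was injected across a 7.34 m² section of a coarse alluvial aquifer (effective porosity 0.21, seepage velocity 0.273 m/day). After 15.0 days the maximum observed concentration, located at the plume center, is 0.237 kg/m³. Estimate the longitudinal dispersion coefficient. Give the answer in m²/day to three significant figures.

At the plume center C_max = M/(n_e·A·√(4πDt)), so D = M²/(4πt·(n_e·A·C_max)²).
n_e·A·C_max = 0.21 × 7.34 × 0.237 = 0.3653 kg/m.
D = 3.88²/(4π × 15.0 × 0.3653²) = 0.598 m²/day.

0.598 m²/day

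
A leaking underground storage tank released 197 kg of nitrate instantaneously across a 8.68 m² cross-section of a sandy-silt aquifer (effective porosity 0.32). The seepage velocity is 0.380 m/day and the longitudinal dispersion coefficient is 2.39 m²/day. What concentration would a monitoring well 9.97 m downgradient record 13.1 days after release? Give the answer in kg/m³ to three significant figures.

2.93 kg/m³

For an instantaneous plane source, C(x,t) = M/(n_e·A·√(4πDt)) · exp(−(x−vt)²/(4Dt)), with n_e·A the pore (flow) area.
Plume center vt = 0.380 × 13.1 = 4.978 m, so the well at 9.97 m is 4.992 m downgradient of the peak.
√(4πDt) = 19.84 m, giving peak height M/(n_e·A·√(4πDt)) = 197/(0.32 × 8.68 × 19.84) = 3.575 kg/m³.
(x−vt)²/(4Dt) = (4.992)²/(4 × 2.39 × 13.1) = 0.1990; exp(−0.1990) = 0.8195.
C = 3.575 × 0.8195 = 2.93 kg/m³.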